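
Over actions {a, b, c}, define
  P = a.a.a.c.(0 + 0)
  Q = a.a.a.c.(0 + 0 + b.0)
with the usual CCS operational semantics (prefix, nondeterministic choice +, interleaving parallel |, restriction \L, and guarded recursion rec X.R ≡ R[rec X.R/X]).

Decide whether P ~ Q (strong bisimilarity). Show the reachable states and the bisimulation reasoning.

LTS(P): 5 reachable states
  m0 = a.a.a.c.(0 + 0) has moves =a=> m1
  m1 = a.a.c.(0 + 0) has moves =a=> m2
  m2 = a.c.(0 + 0) has moves =a=> m3
  m3 = c.(0 + 0) has moves =c=> m4
  m4 = 0 + 0 has moves ·
LTS(Q): 6 reachable states
  n0 = a.a.a.c.(0 + 0 + b.0) has moves =a=> n1
  n1 = a.a.c.(0 + 0 + b.0) has moves =a=> n2
  n2 = a.c.(0 + 0 + b.0) has moves =a=> n3
  n3 = c.(0 + 0 + b.0) has moves =c=> n4
  n4 = 0 + 0 + b.0 has moves =b=> n5
  n5 = 0 has moves ·
Bisimilarity quotient blocks:
  B0 = {m0}
  B1 = {m1}
  B2 = {m2}
  B3 = {m3}
  B4 = {m4, n5}
  B5 = {n0}
  B6 = {n1}
  B7 = {n2}
  B8 = {n3}
  B9 = {n4}
m0 ∈ B0, n0 ∈ B5 → different blocks

P ≁ Q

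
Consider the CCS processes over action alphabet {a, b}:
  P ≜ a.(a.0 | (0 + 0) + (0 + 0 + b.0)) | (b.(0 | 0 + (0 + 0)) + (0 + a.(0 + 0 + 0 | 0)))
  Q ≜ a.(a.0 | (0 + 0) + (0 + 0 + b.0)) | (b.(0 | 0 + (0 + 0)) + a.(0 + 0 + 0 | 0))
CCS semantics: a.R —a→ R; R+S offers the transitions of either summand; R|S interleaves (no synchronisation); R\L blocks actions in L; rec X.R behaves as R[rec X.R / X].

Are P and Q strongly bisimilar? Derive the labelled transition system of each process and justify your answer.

Reachable graph of P (12 states):
  s0 = a.(a.0 | (0 + 0) + (0 + 0 + b.0)) | (b.(0 | 0 + (0 + 0)) + (0 + a.(0 + 0 + 0 | 0))) has moves -a-> s1, -a-> s2, -b-> s3
  s1 = (a.0 | (0 + 0) + (0 + 0 + b.0)) | (b.(0 | 0 + (0 + 0)) + (0 + a.(0 + 0 + 0 | 0))) has moves -a-> s4, -a-> s5, -b-> s6, -b-> s7
  s2 = a.(a.0 | (0 + 0) + (0 + 0 + b.0)) | (0 + 0 + 0 | 0) has moves -a-> s4
  s3 = a.(a.0 | (0 + 0) + (0 + 0 + b.0)) | (0 | 0 + (0 + 0)) has moves -a-> s6
  s4 = (a.0 | (0 + 0) + (0 + 0 + b.0)) | (0 + 0 + 0 | 0) has moves -a-> s8, -b-> s9
  s5 = 0 | (0 + 0) | (b.(0 | 0 + (0 + 0)) + (0 + a.(0 + 0 + 0 | 0))) has moves -a-> s8, -b-> s10
  s6 = (a.0 | (0 + 0) + (0 + 0 + b.0)) | (0 | 0 + (0 + 0)) has moves -a-> s10, -b-> s11
  s7 = 0 | (b.(0 | 0 + (0 + 0)) + (0 + a.(0 + 0 + 0 | 0))) has moves -a-> s9, -b-> s11
  s8 = 0 | (0 + 0) | (0 + 0 + 0 | 0) has moves ·
  s9 = 0 | (0 + 0 + 0 | 0) has moves ·
  s10 = 0 | (0 + 0) | (0 | 0 + (0 + 0)) has moves ·
  s11 = 0 | (0 | 0 + (0 + 0)) has moves ·
Reachable graph of Q (12 states):
  t0 = a.(a.0 | (0 + 0) + (0 + 0 + b.0)) | (b.(0 | 0 + (0 + 0)) + a.(0 + 0 + 0 | 0)) has moves -a-> t1, -a-> t2, -b-> t3
  t1 = (a.0 | (0 + 0) + (0 + 0 + b.0)) | (b.(0 | 0 + (0 + 0)) + a.(0 + 0 + 0 | 0)) has moves -a-> t4, -a-> t5, -b-> t6, -b-> t7
  t2 = a.(a.0 | (0 + 0) + (0 + 0 + b.0)) | (0 + 0 + 0 | 0) has moves -a-> t4
  t3 = a.(a.0 | (0 + 0) + (0 + 0 + b.0)) | (0 | 0 + (0 + 0)) has moves -a-> t6
  t4 = (a.0 | (0 + 0) + (0 + 0 + b.0)) | (0 + 0 + 0 | 0) has moves -a-> t8, -b-> t9
  t5 = 0 | (0 + 0) | (b.(0 | 0 + (0 + 0)) + a.(0 + 0 + 0 | 0)) has moves -a-> t8, -b-> t10
  t6 = (a.0 | (0 + 0) + (0 + 0 + b.0)) | (0 | 0 + (0 + 0)) has moves -a-> t10, -b-> t11
  t7 = 0 | (b.(0 | 0 + (0 + 0)) + a.(0 + 0 + 0 | 0)) has moves -a-> t9, -b-> t11
  t8 = 0 | (0 + 0) | (0 + 0 + 0 | 0) has moves ·
  t9 = 0 | (0 + 0 + 0 | 0) has moves ·
  t10 = 0 | (0 + 0) | (0 | 0 + (0 + 0)) has moves ·
  t11 = 0 | (0 | 0 + (0 + 0)) has moves ·
Coarsest stable partition (strong bisimilarity classes):
  B0 = {s0, t0}
  B1 = {s2, s3, t2, t3}
  B2 = {s4, s5, s6, s7, t4, t5, t6, t7}
  B3 = {s10, s11, s8, s9, t10, t11, t8, t9}
  B4 = {s1, t1}
s0 ∈ B0, t0 ∈ B0 → same block

P ~ Q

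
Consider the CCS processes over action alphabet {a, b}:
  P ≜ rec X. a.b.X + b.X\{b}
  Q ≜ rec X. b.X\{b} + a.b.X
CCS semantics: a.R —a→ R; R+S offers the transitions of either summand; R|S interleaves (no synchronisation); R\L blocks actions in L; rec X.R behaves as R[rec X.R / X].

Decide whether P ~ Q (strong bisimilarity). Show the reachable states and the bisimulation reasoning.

Reachable graph of P (4 states):
  u0 = rec X. a.b.X + b.X\{b} has moves -a-> u1, -b-> u2
  u1 = b.(rec X. a.b.X + b.X\{b}) has moves -b-> u0
  u2 = (rec X. a.b.X + b.X\{b})\{b} has moves -a-> u3
  u3 = (b.(rec X. a.b.X + b.X\{b}))\{b} has moves ·
Reachable graph of Q (4 states):
  v0 = rec X. b.X\{b} + a.b.X has moves -a-> v1, -b-> v2
  v1 = b.(rec X. b.X\{b} + a.b.X) has moves -b-> v0
  v2 = (rec X. b.X\{b} + a.b.X)\{b} has moves -a-> v3
  v3 = (b.(rec X. b.X\{b} + a.b.X))\{b} has moves ·
Partition-refinement fixed point:
  B0 = {u0, v0}
  B1 = {u2, v2}
  B2 = {u3, v3}
  B3 = {u1, v1}
u0 ∈ B0, v0 ∈ B0 → same block

P ~ Q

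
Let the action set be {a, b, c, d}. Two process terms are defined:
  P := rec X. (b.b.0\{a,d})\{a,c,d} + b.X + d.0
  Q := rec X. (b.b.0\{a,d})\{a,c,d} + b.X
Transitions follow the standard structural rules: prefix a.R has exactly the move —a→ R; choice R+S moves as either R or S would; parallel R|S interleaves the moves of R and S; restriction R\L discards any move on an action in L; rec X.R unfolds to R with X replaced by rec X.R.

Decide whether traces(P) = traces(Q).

NO — witness ⟨d⟩

LTS(P): 4 reachable states
  m0 = rec X. (b.b.0\{a,d})\{a,c,d} + b.X + d.0 | —b→ m0, —b→ m1, —d→ m2
  m1 = (b.0\{a,d})\{a,c,d} | —b→ m3
  m2 = 0 | stopped
  m3 = 0\{a,d}\{a,c,d} | stopped
LTS(Q): 3 reachable states
  n0 = rec X. (b.b.0\{a,d})\{a,c,d} + b.X | —b→ n0, —b→ n1
  n1 = (b.0\{a,d})\{a,c,d} | —b→ n2
  n2 = 0\{a,d}\{a,c,d} | stopped
Executing d from P (initial set {m0}):
  [1] d ⇒ {m2}
  P completes σ.
Executing d from Q (initial set {n0}):
  [1] d ⇒ ∅  — Q cannot continue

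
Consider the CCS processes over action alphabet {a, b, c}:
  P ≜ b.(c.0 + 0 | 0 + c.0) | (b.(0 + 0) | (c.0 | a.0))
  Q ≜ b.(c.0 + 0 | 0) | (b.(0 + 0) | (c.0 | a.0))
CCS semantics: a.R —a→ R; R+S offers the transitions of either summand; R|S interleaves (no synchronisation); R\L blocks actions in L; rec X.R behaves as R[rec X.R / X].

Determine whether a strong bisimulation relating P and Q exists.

bisimilar

P's transition system — 24 states:
  s0 = b.(c.0 + 0 | 0 + c.0) | (b.(0 + 0) | (c.0 | a.0)) ⊢ ··a··> s1, ··b··> s2, ··b··> s3, ··c··> s4
  s1 = b.(c.0 + 0 | 0 + c.0) | (b.(0 + 0) | (c.0 | 0)) ⊢ ··b··> s5, ··b··> s6, ··c··> s7
  s2 = (c.0 + 0 | 0 + c.0) | (b.(0 + 0) | (c.0 | a.0)) ⊢ ··a··> s5, ··b··> s8, ··c··> s10, ··c··> s9
  s3 = b.(c.0 + 0 | 0 + c.0) | ((0 + 0) | (c.0 | a.0)) ⊢ ··a··> s6, ··b··> s8, ··c··> s11
  s4 = b.(c.0 + 0 | 0 + c.0) | (b.(0 + 0) | (0 | a.0)) ⊢ ··a··> s7, ··b··> s11, ··b··> s9
  s5 = (c.0 + 0 | 0 + c.0) | (b.(0 + 0) | (c.0 | 0)) ⊢ ··b··> s12, ··c··> s13, ··c··> s14
  s6 = b.(c.0 + 0 | 0 + c.0) | ((0 + 0) | (c.0 | 0)) ⊢ ··b··> s12, ··c··> s15
  s7 = b.(c.0 + 0 | 0 + c.0) | (b.(0 + 0) | (0 | 0)) ⊢ ··b··> s13, ··b··> s15
  s8 = (c.0 + 0 | 0 + c.0) | ((0 + 0) | (c.0 | a.0)) ⊢ ··a··> s12, ··c··> s16, ··c··> s17
  s9 = (c.0 + 0 | 0 + c.0) | (b.(0 + 0) | (0 | a.0)) ⊢ ··a··> s13, ··b··> s16, ··c··> s18
  s10 = 0 | (b.(0 + 0) | (c.0 | a.0)) ⊢ ··a··> s14, ··b··> s17, ··c··> s18
  s11 = b.(c.0 + 0 | 0 + c.0) | ((0 + 0) | (0 | a.0)) ⊢ ··a··> s15, ··b··> s16
  s12 = (c.0 + 0 | 0 + c.0) | ((0 + 0) | (c.0 | 0)) ⊢ ··c··> s19, ··c··> s20
  s13 = (c.0 + 0 | 0 + c.0) | (b.(0 + 0) | (0 | 0)) ⊢ ··b··> s19, ··c··> s21
  s14 = 0 | (b.(0 + 0) | (c.0 | 0)) ⊢ ··b··> s20, ··c··> s21
  s15 = b.(c.0 + 0 | 0 + c.0) | ((0 + 0) | (0 | 0)) ⊢ ··b··> s19
  s16 = (c.0 + 0 | 0 + c.0) | ((0 + 0) | (0 | a.0)) ⊢ ··a··> s19, ··c··> s22
  s17 = 0 | ((0 + 0) | (c.0 | a.0)) ⊢ ··a··> s20, ··c··> s22
  s18 = 0 | (b.(0 + 0) | (0 | a.0)) ⊢ ··a··> s21, ··b··> s22
  s19 = (c.0 + 0 | 0 + c.0) | ((0 + 0) | (0 | 0)) ⊢ ··c··> s23
  s20 = 0 | ((0 + 0) | (c.0 | 0)) ⊢ ··c··> s23
  s21 = 0 | (b.(0 + 0) | (0 | 0)) ⊢ ··b··> s23
  s22 = 0 | ((0 + 0) | (0 | a.0)) ⊢ ··a··> s23
  s23 = 0 | ((0 + 0) | (0 | 0)) ⊢ stopped
Q's transition system — 24 states:
  t0 = b.(c.0 + 0 | 0) | (b.(0 + 0) | (c.0 | a.0)) ⊢ ··a··> t1, ··b··> t2, ··b··> t3, ··c··> t4
  t1 = b.(c.0 + 0 | 0) | (b.(0 + 0) | (c.0 | 0)) ⊢ ··b··> t5, ··b··> t6, ··c··> t7
  t2 = (c.0 + 0 | 0) | (b.(0 + 0) | (c.0 | a.0)) ⊢ ··a··> t5, ··b··> t8, ··c··> t10, ··c··> t9
  t3 = b.(c.0 + 0 | 0) | ((0 + 0) | (c.0 | a.0)) ⊢ ··a··> t6, ··b··> t8, ··c··> t11
  t4 = b.(c.0 + 0 | 0) | (b.(0 + 0) | (0 | a.0)) ⊢ ··a··> t7, ··b··> t11, ··b··> t9
  t5 = (c.0 + 0 | 0) | (b.(0 + 0) | (c.0 | 0)) ⊢ ··b··> t12, ··c··> t13, ··c··> t14
  t6 = b.(c.0 + 0 | 0) | ((0 + 0) | (c.0 | 0)) ⊢ ··b··> t12, ··c··> t15
  t7 = b.(c.0 + 0 | 0) | (b.(0 + 0) | (0 | 0)) ⊢ ··b··> t13, ··b··> t15
  t8 = (c.0 + 0 | 0) | ((0 + 0) | (c.0 | a.0)) ⊢ ··a··> t12, ··c··> t16, ··c··> t17
  t9 = (c.0 + 0 | 0) | (b.(0 + 0) | (0 | a.0)) ⊢ ··a··> t13, ··b··> t16, ··c··> t18
  t10 = 0 | (b.(0 + 0) | (c.0 | a.0)) ⊢ ··a··> t14, ··b··> t17, ··c··> t18
  t11 = b.(c.0 + 0 | 0) | ((0 + 0) | (0 | a.0)) ⊢ ··a··> t15, ··b··> t16
  t12 = (c.0 + 0 | 0) | ((0 + 0) | (c.0 | 0)) ⊢ ··c··> t19, ··c··> t20
  t13 = (c.0 + 0 | 0) | (b.(0 + 0) | (0 | 0)) ⊢ ··b··> t19, ··c··> t21
  t14 = 0 | (b.(0 + 0) | (c.0 | 0)) ⊢ ··b··> t20, ··c··> t21
  t15 = b.(c.0 + 0 | 0) | ((0 + 0) | (0 | 0)) ⊢ ··b··> t19
  t16 = (c.0 + 0 | 0) | ((0 + 0) | (0 | a.0)) ⊢ ··a··> t19, ··c··> t22
  t17 = 0 | ((0 + 0) | (c.0 | a.0)) ⊢ ··a··> t20, ··c··> t22
  t18 = 0 | (b.(0 + 0) | (0 | a.0)) ⊢ ··a··> t21, ··b··> t22
  t19 = (c.0 + 0 | 0) | ((0 + 0) | (0 | 0)) ⊢ ··c··> t23
  t20 = 0 | ((0 + 0) | (c.0 | 0)) ⊢ ··c··> t23
  t21 = 0 | (b.(0 + 0) | (0 | 0)) ⊢ ··b··> t23
  t22 = 0 | ((0 + 0) | (0 | a.0)) ⊢ ··a··> t23
  t23 = 0 | ((0 + 0) | (0 | 0)) ⊢ stopped
Bisimilarity quotient blocks:
  B0 = {s0, t0}
  B1 = {s4, t4}
  B2 = {s11, t11}
  B3 = {s16, s17, t16, t17}
  B4 = {s22, t22}
  B5 = {s23, t23}
  B6 = {s19, s20, t19, t20}
  B7 = {s15, t15}
  B8 = {s7, t7}
  B9 = {s13, s14, t13, t14}
  B10 = {s21, t21}
  B11 = {s10, s9, t10, t9}
  B12 = {s18, t18}
  B13 = {s1, t1}
  B14 = {s5, t5}
  B15 = {s12, t12}
  B16 = {s6, t6}
  B17 = {s2, t2}
  B18 = {s8, t8}
  B19 = {s3, t3}
s0 ∈ B0, t0 ∈ B0 → same block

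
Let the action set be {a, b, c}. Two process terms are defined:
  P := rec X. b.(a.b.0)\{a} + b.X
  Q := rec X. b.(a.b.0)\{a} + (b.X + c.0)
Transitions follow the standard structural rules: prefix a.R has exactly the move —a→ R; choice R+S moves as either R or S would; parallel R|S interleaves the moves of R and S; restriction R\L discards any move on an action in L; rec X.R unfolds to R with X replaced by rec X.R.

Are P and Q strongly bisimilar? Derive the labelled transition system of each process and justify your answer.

not bisimilar

LTS(P): 2 reachable states
  u0 = rec X. b.(a.b.0)\{a} + b.X → =b=> u0, =b=> u1
  u1 = (a.b.0)\{a} → stopped
LTS(Q): 3 reachable states
  v0 = rec X. b.(a.b.0)\{a} + (b.X + c.0) → =b=> v0, =b=> v1, =c=> v2
  v1 = (a.b.0)\{a} → stopped
  v2 = 0 → stopped
Partition-refinement fixed point:
  B0 = {u0}
  B1 = {u1, v1, v2}
  B2 = {v0}
u0 ∈ B0, v0 ∈ B2 → different blocks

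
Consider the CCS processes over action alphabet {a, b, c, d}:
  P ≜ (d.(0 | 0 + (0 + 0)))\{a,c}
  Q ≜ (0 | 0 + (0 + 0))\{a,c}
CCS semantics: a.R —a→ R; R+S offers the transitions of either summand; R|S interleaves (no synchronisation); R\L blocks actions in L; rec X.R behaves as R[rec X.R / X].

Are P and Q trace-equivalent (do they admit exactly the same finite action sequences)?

P's transition system — 2 states:
  m0 = (d.(0 | 0 + (0 + 0)))\{a,c} :: —d→ m1
  m1 = (0 | 0 + (0 + 0))\{a,c} :: deadlocked
Q's transition system — 1 states:
  n0 = (0 | 0 + (0 + 0))\{a,c} :: deadlocked
Executing d from P (initial set {m0}):
  step 1 (d): {m1}
  P completes σ.
Executing d from Q (initial set {n0}):
  step 1 (d): ∅ (Q stuck)

traces(P) ≠ traces(Q) — witness ⟨d⟩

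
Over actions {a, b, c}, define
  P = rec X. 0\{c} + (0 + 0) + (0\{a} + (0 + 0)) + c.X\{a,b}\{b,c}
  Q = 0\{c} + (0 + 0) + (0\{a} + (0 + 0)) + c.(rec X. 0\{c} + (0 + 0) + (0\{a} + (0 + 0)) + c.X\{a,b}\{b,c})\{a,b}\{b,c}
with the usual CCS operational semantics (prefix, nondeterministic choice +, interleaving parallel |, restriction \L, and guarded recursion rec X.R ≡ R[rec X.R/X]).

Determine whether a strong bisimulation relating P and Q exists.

bisimilar

P's transition system — 2 states:
  m0 = rec X. 0\{c} + (0 + 0) + (0\{a} + (0 + 0)) + c.X\{a,b}\{b,c} → ··c··> m1
  m1 = (rec X. 0\{c} + (0 + 0) + (0\{a} + (0 + 0)) + c.X\{a,b}\{b,c})\{a,b}\{b,c} → ·
Q's transition system — 2 states:
  n0 = 0\{c} + (0 + 0) + (0\{a} + (0 + 0)) + c.(rec X. 0\{c} + (0 + 0) + (0\{a} + (0 + 0)) + c.X\{a,b}\{b,c})\{a,b}\{b,c} → ··c··> n1
  n1 = (rec X. 0\{c} + (0 + 0) + (0\{a} + (0 + 0)) + c.X\{a,b}\{b,c})\{a,b}\{b,c} → ·
Bisimilarity quotient blocks:
  B0 = {m0, n0}
  B1 = {m1, n1}
m0 ∈ B0, n0 ∈ B0 → same block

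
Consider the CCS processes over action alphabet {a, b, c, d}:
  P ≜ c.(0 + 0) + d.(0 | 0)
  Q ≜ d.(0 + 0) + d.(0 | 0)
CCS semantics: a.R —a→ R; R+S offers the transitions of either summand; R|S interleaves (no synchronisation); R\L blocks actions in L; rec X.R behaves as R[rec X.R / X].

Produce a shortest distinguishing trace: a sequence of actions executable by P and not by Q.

LTS(P): 3 reachable states
  p0 = c.(0 + 0) + d.(0 | 0) → =c=> p1, =d=> p2
  p1 = 0 + 0 → (no moves)
  p2 = 0 | 0 → (no moves)
LTS(Q): 3 reachable states
  q0 = d.(0 + 0) + d.(0 | 0) → =d=> q1, =d=> q2
  q1 = 0 + 0 → (no moves)
  q2 = 0 | 0 → (no moves)
Trace ⟨c⟩ through P, begin at {p0}:
  [1] c ⇒ {p1}
  — P admits the full trace.
Trace ⟨c⟩ through Q, begin at {q0}:
  [1] c ⇒ ∅  — Q cannot continue

c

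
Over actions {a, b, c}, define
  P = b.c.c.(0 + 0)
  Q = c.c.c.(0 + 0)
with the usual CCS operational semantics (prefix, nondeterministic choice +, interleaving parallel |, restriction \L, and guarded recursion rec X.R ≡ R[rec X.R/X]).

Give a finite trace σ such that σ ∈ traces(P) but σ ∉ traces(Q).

LTS(P): 4 reachable states
  s0 = b.c.c.(0 + 0) → =b=> s1
  s1 = c.c.(0 + 0) → =c=> s2
  s2 = c.(0 + 0) → =c=> s3
  s3 = 0 + 0 → deadlocked
LTS(Q): 4 reachable states
  t0 = c.c.c.(0 + 0) → =c=> t1
  t1 = c.c.(0 + 0) → =c=> t2
  t2 = c.(0 + 0) → =c=> t3
  t3 = 0 + 0 → deadlocked
Run σ = ⟨b⟩ on P: start {s0}
  after b @ step 1: {s1}
  P completes σ.
Run σ = ⟨b⟩ on Q: start {t0}
  after b @ step 1: ∅  — Q cannot continue

b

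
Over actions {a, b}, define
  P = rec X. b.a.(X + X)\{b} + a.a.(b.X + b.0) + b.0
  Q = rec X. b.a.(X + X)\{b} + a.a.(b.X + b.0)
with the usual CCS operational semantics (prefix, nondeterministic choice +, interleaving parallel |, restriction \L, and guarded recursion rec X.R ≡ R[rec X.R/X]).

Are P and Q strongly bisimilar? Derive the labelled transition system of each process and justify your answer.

not bisimilar

LTS(P): 8 reachable states
  u0 = rec X. b.a.(X + X)\{b} + a.a.(b.X + b.0) + b.0 | —a→ u1, —b→ u2, —b→ u3
  u1 = a.(b.(rec X. b.a.(X + X)\{b} + a.a.(b.X + b.0) + b.0) + b.0) | —a→ u4
  u2 = 0 | deadlocked
  u3 = a.((rec X. b.a.(X + X)\{b} + a.a.(b.X + b.0) + b.0) + (rec X. b.a.(X + X)\{b} + a.a.(b.X + b.0) + b.0))\{b} | —a→ u5
  u4 = b.(rec X. b.a.(X + X)\{b} + a.a.(b.X + b.0) + b.0) + b.0 | —b→ u0, —b→ u2
  u5 = ((rec X. b.a.(X + X)\{b} + a.a.(b.X + b.0) + b.0) + (rec X. b.a.(X + X)\{b} + a.a.(b.X + b.0) + b.0))\{b} | —a→ u6
  u6 = (a.(b.(rec X. b.a.(X + X)\{b} + a.a.(b.X + b.0) + b.0) + b.0))\{b} | —a→ u7
  u7 = (b.(rec X. b.a.(X + X)\{b} + a.a.(b.X + b.0) + b.0) + b.0)\{b} | deadlocked
LTS(Q): 8 reachable states
  v0 = rec X. b.a.(X + X)\{b} + a.a.(b.X + b.0) | —a→ v1, —b→ v2
  v1 = a.(b.(rec X. b.a.(X + X)\{b} + a.a.(b.X + b.0)) + b.0) | —a→ v3
  v2 = a.((rec X. b.a.(X + X)\{b} + a.a.(b.X + b.0)) + (rec X. b.a.(X + X)\{b} + a.a.(b.X + b.0)))\{b} | —a→ v4
  v3 = b.(rec X. b.a.(X + X)\{b} + a.a.(b.X + b.0)) + b.0 | —b→ v0, —b→ v5
  v4 = ((rec X. b.a.(X + X)\{b} + a.a.(b.X + b.0)) + (rec X. b.a.(X + X)\{b} + a.a.(b.X + b.0)))\{b} | —a→ v6
  v5 = 0 | deadlocked
  v6 = (a.(b.(rec X. b.a.(X + X)\{b} + a.a.(b.X + b.0)) + b.0))\{b} | —a→ v7
  v7 = (b.(rec X. b.a.(X + X)\{b} + a.a.(b.X + b.0)) + b.0)\{b} | deadlocked
Partition-refinement fixed point:
  B0 = {u0}
  B1 = {u3, v2}
  B2 = {u5, v4}
  B3 = {u6, v6}
  B4 = {u2, u7, v5, v7}
  B5 = {u1}
  B6 = {u4}
  B7 = {v0}
  B8 = {v1}
  B9 = {v3}
u0 ∈ B0, v0 ∈ B7 → different blocks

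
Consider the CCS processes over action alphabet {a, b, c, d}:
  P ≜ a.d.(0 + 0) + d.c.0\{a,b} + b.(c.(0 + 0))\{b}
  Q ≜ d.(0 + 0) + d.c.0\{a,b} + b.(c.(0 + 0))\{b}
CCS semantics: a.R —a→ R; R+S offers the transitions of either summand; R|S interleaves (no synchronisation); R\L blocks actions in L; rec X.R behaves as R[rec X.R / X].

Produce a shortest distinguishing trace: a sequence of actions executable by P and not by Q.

a

P's transition system — 7 states:
  u0 = a.d.(0 + 0) + d.c.0\{a,b} + b.(c.(0 + 0))\{b} | --a--▸ u1, --b--▸ u2, --d--▸ u3
  u1 = d.(0 + 0) | --d--▸ u4
  u2 = (c.(0 + 0))\{b} | --c--▸ u5
  u3 = c.0\{a,b} | --c--▸ u6
  u4 = 0 + 0 | ·
  u5 = (0 + 0)\{b} | ·
  u6 = 0\{a,b} | ·
Q's transition system — 6 states:
  v0 = d.(0 + 0) + d.c.0\{a,b} + b.(c.(0 + 0))\{b} | --b--▸ v1, --d--▸ v2, --d--▸ v3
  v1 = (c.(0 + 0))\{b} | --c--▸ v4
  v2 = 0 + 0 | ·
  v3 = c.0\{a,b} | --c--▸ v5
  v4 = (0 + 0)\{b} | ·
  v5 = 0\{a,b} | ·
Trace ⟨a⟩ through P, begin at {u0}:
  step 1 (a): {u1}
  — P admits the full trace.
Trace ⟨a⟩ through Q, begin at {v0}:
  step 1 (a): ∅  — Q cannot continue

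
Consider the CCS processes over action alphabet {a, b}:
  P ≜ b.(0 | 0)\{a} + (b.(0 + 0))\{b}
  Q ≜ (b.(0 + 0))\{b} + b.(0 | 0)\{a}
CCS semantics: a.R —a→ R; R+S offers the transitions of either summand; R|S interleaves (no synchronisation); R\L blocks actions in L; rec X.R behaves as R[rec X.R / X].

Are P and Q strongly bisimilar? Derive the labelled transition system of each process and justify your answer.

Reachable graph of P (2 states):
  s0 = b.(0 | 0)\{a} + (b.(0 + 0))\{b} :: --b--▸ s1
  s1 = (0 | 0)\{a} :: ∅
Reachable graph of Q (2 states):
  t0 = (b.(0 + 0))\{b} + b.(0 | 0)\{a} :: --b--▸ t1
  t1 = (0 | 0)\{a} :: ∅
Bisimilarity quotient blocks:
  B0 = {s0, t0}
  B1 = {s1, t1}
s0 ∈ B0, t0 ∈ B0 → same block

YES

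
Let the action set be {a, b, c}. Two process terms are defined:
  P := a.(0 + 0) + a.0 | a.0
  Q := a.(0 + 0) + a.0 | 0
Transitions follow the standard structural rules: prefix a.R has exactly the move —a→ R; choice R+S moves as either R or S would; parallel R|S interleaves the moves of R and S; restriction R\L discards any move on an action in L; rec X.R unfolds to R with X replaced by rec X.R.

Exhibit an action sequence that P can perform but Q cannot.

P's transition system — 5 states:
  m0 = a.(0 + 0) + a.0 | a.0 :: -a-> m1, -a-> m2, -a-> m3
  m1 = 0 + 0 :: (no moves)
  m2 = 0 | a.0 :: -a-> m4
  m3 = a.0 | 0 :: -a-> m4
  m4 = 0 | 0 :: (no moves)
Q's transition system — 3 states:
  n0 = a.(0 + 0) + a.0 | 0 :: -a-> n1, -a-> n2
  n1 = 0 + 0 :: (no moves)
  n2 = 0 | 0 :: (no moves)
Trace ⟨aa⟩ through P, begin at {m0}:
  step 1 (a): {m1, m2, m3}
  step 2 (a): {m4}
  — P admits the full trace.
Trace ⟨aa⟩ through Q, begin at {n0}:
  step 1 (a): {n1, n2}
  step 2 (a): ∅  — Q cannot continue

aa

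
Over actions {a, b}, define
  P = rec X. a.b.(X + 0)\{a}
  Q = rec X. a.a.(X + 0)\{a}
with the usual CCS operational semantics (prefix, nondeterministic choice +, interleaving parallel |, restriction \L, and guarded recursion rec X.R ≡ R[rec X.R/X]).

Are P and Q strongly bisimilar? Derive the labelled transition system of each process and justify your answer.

LTS(P): 3 reachable states
  u0 = rec X. a.b.(X + 0)\{a} ⊢ -a-> u1
  u1 = b.((rec X. a.b.(X + 0)\{a}) + 0)\{a} ⊢ -b-> u2
  u2 = ((rec X. a.b.(X + 0)\{a}) + 0)\{a} ⊢ ·
LTS(Q): 3 reachable states
  v0 = rec X. a.a.(X + 0)\{a} ⊢ -a-> v1
  v1 = a.((rec X. a.a.(X + 0)\{a}) + 0)\{a} ⊢ -a-> v2
  v2 = ((rec X. a.a.(X + 0)\{a}) + 0)\{a} ⊢ ·
Partition-refinement fixed point:
  B0 = {u0}
  B1 = {u1}
  B2 = {u2, v2}
  B3 = {v0}
  B4 = {v1}
u0 ∈ B0, v0 ∈ B3 → different blocks

P ≁ Q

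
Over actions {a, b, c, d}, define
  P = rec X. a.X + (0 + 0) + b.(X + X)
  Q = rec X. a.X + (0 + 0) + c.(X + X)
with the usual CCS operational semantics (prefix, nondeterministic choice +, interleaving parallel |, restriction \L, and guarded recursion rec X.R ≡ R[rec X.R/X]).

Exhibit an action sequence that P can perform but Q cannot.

b

LTS(P): 2 reachable states
  s0 = rec X. a.X + (0 + 0) + b.(X + X) has moves -a-> s0, -b-> s1
  s1 = (rec X. a.X + (0 + 0) + b.(X + X)) + (rec X. a.X + (0 + 0) + b.(X + X)) has moves -a-> s0, -b-> s1
LTS(Q): 2 reachable states
  t0 = rec X. a.X + (0 + 0) + c.(X + X) has moves -a-> t0, -c-> t1
  t1 = (rec X. a.X + (0 + 0) + c.(X + X)) + (rec X. a.X + (0 + 0) + c.(X + X)) has moves -a-> t0, -c-> t1
Run σ = ⟨b⟩ on P: start {s0}
  [1] b ⇒ {s1}
  — P admits the full trace.
Run σ = ⟨b⟩ on Q: start {t0}
  [1] b ⇒ ∅ (Q stuck)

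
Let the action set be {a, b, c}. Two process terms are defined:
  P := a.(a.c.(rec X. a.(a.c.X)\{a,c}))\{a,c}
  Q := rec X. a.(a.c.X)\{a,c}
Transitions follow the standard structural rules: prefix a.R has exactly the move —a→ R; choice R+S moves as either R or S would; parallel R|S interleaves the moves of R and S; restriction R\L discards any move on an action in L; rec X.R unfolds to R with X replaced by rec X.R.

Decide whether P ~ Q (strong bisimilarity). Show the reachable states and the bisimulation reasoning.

P ~ Q

P's transition system — 2 states:
  m0 = a.(a.c.(rec X. a.(a.c.X)\{a,c}))\{a,c} → =a=> m1
  m1 = (a.c.(rec X. a.(a.c.X)\{a,c}))\{a,c} → ·
Q's transition system — 2 states:
  n0 = rec X. a.(a.c.X)\{a,c} → =a=> n1
  n1 = (a.c.(rec X. a.(a.c.X)\{a,c}))\{a,c} → ·
Partition-refinement fixed point:
  B0 = {m0, n0}
  B1 = {m1, n1}
m0 ∈ B0, n0 ∈ B0 → same block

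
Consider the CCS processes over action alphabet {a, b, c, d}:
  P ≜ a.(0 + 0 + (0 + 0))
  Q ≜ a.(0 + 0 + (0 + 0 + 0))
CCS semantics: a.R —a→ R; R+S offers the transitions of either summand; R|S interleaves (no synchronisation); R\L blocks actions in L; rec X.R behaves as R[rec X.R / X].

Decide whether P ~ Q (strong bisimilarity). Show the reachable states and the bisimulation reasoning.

LTS(P): 2 reachable states
  p0 = a.(0 + 0 + (0 + 0)) → --a--▸ p1
  p1 = 0 + 0 + (0 + 0) → ·
LTS(Q): 2 reachable states
  q0 = a.(0 + 0 + (0 + 0 + 0)) → --a--▸ q1
  q1 = 0 + 0 + (0 + 0 + 0) → ·
Bisimilarity quotient blocks:
  B0 = {p0, q0}
  B1 = {p1, q1}
p0 ∈ B0, q0 ∈ B0 → same block

P ~ Q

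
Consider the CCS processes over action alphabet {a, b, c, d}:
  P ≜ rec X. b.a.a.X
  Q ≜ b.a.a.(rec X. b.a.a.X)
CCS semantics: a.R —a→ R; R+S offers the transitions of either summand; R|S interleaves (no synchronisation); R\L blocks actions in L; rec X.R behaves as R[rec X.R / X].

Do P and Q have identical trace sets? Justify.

P's transition system — 3 states:
  m0 = rec X. b.a.a.X | ··b··> m1
  m1 = a.a.(rec X. b.a.a.X) | ··a··> m2
  m2 = a.(rec X. b.a.a.X) | ··a··> m0
Q's transition system — 4 states:
  n0 = b.a.a.(rec X. b.a.a.X) | ··b··> n1
  n1 = a.a.(rec X. b.a.a.X) | ··a··> n2
  n2 = a.(rec X. b.a.a.X) | ··a··> n3
  n3 = rec X. b.a.a.X | ··b··> n1
Coarsest stable partition (strong bisimilarity classes):
  B0 = {m0, n0, n3}
  B1 = {m1, n1}
  B2 = {m2, n2}
m0 ∈ B0, n0 ∈ B0 → same block
Bisimilar ⇒ trace-equivalent.

traces(P) = traces(Q)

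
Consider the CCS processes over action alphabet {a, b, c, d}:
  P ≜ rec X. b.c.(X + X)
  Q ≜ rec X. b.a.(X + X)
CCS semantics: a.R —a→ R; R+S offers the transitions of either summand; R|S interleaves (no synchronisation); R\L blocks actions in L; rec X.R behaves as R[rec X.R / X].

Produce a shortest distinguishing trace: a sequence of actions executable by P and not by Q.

P's transition system — 3 states:
  p0 = rec X. b.c.(X + X) :: —b→ p1
  p1 = c.((rec X. b.c.(X + X)) + (rec X. b.c.(X + X))) :: —c→ p2
  p2 = (rec X. b.c.(X + X)) + (rec X. b.c.(X + X)) :: —b→ p1
Q's transition system — 3 states:
  q0 = rec X. b.a.(X + X) :: —b→ q1
  q1 = a.((rec X. b.a.(X + X)) + (rec X. b.a.(X + X))) :: —a→ q2
  q2 = (rec X. b.a.(X + X)) + (rec X. b.a.(X + X)) :: —b→ q1
Run σ = ⟨bc⟩ on P: start {p0}
  step 1 (b): {p1}
  step 2 (c): {p2}
  — P admits the full trace.
Run σ = ⟨bc⟩ on Q: start {q0}
  step 1 (b): {q1}
  step 2 (c): ∅  — Q cannot continue

bc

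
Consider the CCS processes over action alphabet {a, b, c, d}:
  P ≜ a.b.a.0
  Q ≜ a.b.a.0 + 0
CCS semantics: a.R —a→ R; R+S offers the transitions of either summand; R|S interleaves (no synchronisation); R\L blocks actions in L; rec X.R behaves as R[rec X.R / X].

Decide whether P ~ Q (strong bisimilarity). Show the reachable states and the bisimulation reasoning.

P ~ Q

P's transition system — 4 states:
  m0 = a.b.a.0 ⊢ =a=> m1
  m1 = b.a.0 ⊢ =b=> m2
  m2 = a.0 ⊢ =a=> m3
  m3 = 0 ⊢ ∅
Q's transition system — 4 states:
  n0 = a.b.a.0 + 0 ⊢ =a=> n1
  n1 = b.a.0 ⊢ =b=> n2
  n2 = a.0 ⊢ =a=> n3
  n3 = 0 ⊢ ∅
Bisimilarity quotient blocks:
  B0 = {m0, n0}
  B1 = {m1, n1}
  B2 = {m2, n2}
  B3 = {m3, n3}
m0 ∈ B0, n0 ∈ B0 → same block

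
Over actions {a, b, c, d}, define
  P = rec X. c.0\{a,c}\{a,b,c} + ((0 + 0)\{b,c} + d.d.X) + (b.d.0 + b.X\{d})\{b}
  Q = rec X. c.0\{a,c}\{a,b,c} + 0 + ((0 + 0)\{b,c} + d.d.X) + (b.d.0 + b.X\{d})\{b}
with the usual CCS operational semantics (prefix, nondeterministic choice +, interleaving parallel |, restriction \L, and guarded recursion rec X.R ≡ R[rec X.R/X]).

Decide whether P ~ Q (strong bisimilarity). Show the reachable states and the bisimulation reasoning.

bisimilar

LTS(P): 3 reachable states
  s0 = rec X. c.0\{a,c}\{a,b,c} + ((0 + 0)\{b,c} + d.d.X) + (b.d.0 + b.X\{d})\{b} :: —c→ s1, —d→ s2
  s1 = 0\{a,c}\{a,b,c} :: stopped
  s2 = d.(rec X. c.0\{a,c}\{a,b,c} + ((0 + 0)\{b,c} + d.d.X) + (b.d.0 + b.X\{d})\{b}) :: —d→ s0
LTS(Q): 3 reachable states
  t0 = rec X. c.0\{a,c}\{a,b,c} + 0 + ((0 + 0)\{b,c} + d.d.X) + (b.d.0 + b.X\{d})\{b} :: —c→ t1, —d→ t2
  t1 = 0\{a,c}\{a,b,c} :: stopped
  t2 = d.(rec X. c.0\{a,c}\{a,b,c} + 0 + ((0 + 0)\{b,c} + d.d.X) + (b.d.0 + b.X\{d})\{b}) :: —d→ t0
Partition-refinement fixed point:
  B0 = {s0, t0}
  B1 = {s2, t2}
  B2 = {s1, t1}
s0 ∈ B0, t0 ∈ B0 → same block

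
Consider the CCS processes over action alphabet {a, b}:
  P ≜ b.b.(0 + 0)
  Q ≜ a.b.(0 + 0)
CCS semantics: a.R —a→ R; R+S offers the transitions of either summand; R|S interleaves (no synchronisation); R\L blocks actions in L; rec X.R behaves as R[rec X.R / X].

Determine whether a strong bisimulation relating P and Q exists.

P ≁ Q

P's transition system — 3 states:
  u0 = b.b.(0 + 0) :: =b=> u1
  u1 = b.(0 + 0) :: =b=> u2
  u2 = 0 + 0 :: ·
Q's transition system — 3 states:
  v0 = a.b.(0 + 0) :: =a=> v1
  v1 = b.(0 + 0) :: =b=> v2
  v2 = 0 + 0 :: ·
Coarsest stable partition (strong bisimilarity classes):
  B0 = {u0}
  B1 = {u1, v1}
  B2 = {u2, v2}
  B3 = {v0}
u0 ∈ B0, v0 ∈ B3 → different blocks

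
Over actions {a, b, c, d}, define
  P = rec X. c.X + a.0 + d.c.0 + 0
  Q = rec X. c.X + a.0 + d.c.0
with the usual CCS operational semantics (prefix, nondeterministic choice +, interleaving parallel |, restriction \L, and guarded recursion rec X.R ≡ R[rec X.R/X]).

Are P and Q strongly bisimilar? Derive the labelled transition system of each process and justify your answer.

Reachable graph of P (3 states):
  p0 = rec X. c.X + a.0 + d.c.0 + 0 :: =a=> p1, =c=> p0, =d=> p2
  p1 = 0 :: (no moves)
  p2 = c.0 :: =c=> p1
Reachable graph of Q (3 states):
  q0 = rec X. c.X + a.0 + d.c.0 :: =a=> q1, =c=> q0, =d=> q2
  q1 = 0 :: (no moves)
  q2 = c.0 :: =c=> q1
Partition-refinement fixed point:
  B0 = {p0, q0}
  B1 = {p1, q1}
  B2 = {p2, q2}
p0 ∈ B0, q0 ∈ B0 → same block

YES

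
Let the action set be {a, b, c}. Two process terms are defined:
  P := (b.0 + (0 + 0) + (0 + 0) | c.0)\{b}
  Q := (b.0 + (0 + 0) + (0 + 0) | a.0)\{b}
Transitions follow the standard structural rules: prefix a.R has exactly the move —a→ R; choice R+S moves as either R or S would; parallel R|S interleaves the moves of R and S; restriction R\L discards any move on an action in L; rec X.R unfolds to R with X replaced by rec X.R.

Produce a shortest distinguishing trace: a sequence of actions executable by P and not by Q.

P's transition system — 2 states:
  m0 = (b.0 + (0 + 0) + (0 + 0) | c.0)\{b} | =c=> m1
  m1 = ((0 + 0) | 0)\{b} | (no moves)
Q's transition system — 2 states:
  n0 = (b.0 + (0 + 0) + (0 + 0) | a.0)\{b} | =a=> n1
  n1 = ((0 + 0) | 0)\{b} | (no moves)
Executing c from P (initial set {m0}):
  step 1 (c): {m1}
  ✓ P
Executing c from Q (initial set {n0}):
  step 1 (c): no successor for Q

c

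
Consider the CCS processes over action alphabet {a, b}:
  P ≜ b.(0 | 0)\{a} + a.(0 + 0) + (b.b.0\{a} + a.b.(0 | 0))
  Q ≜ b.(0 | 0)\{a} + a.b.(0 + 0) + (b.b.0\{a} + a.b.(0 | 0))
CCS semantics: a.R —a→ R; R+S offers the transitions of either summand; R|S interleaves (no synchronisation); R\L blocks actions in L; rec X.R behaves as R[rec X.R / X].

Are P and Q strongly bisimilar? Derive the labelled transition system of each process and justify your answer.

P ≁ Q

Reachable graph of P (7 states):
  p0 = b.(0 | 0)\{a} + a.(0 + 0) + (b.b.0\{a} + a.b.(0 | 0)) :: —a→ p1, —a→ p2, —b→ p3, —b→ p4
  p1 = 0 + 0 :: deadlocked
  p2 = b.(0 | 0) :: —b→ p5
  p3 = (0 | 0)\{a} :: deadlocked
  p4 = b.0\{a} :: —b→ p6
  p5 = 0 | 0 :: deadlocked
  p6 = 0\{a} :: deadlocked
Reachable graph of Q (8 states):
  q0 = b.(0 | 0)\{a} + a.b.(0 + 0) + (b.b.0\{a} + a.b.(0 | 0)) :: —a→ q1, —a→ q2, —b→ q3, —b→ q4
  q1 = b.(0 + 0) :: —b→ q5
  q2 = b.(0 | 0) :: —b→ q6
  q3 = (0 | 0)\{a} :: deadlocked
  q4 = b.0\{a} :: —b→ q7
  q5 = 0 + 0 :: deadlocked
  q6 = 0 | 0 :: deadlocked
  q7 = 0\{a} :: deadlocked
Coarsest stable partition (strong bisimilarity classes):
  B0 = {p0}
  B1 = {p1, p3, p5, p6, q3, q5, q6, q7}
  B2 = {p2, p4, q1, q2, q4}
  B3 = {q0}
p0 ∈ B0, q0 ∈ B3 → different blocks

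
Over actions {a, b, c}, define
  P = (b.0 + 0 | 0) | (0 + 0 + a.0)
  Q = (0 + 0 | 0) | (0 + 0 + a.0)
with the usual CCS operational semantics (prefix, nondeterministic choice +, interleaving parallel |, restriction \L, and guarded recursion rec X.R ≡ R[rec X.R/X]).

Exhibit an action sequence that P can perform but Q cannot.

LTS(P): 4 reachable states
  p0 = (b.0 + 0 | 0) | (0 + 0 + a.0) has moves —a→ p1, —b→ p2
  p1 = (b.0 + 0 | 0) | 0 has moves —b→ p3
  p2 = 0 | (0 + 0 + a.0) has moves —a→ p3
  p3 = 0 | 0 has moves (no moves)
LTS(Q): 2 reachable states
  q0 = (0 + 0 | 0) | (0 + 0 + a.0) has moves —a→ q1
  q1 = (0 + 0 | 0) | 0 has moves (no moves)
Executing b from P (initial set {p0}):
  step 1 (b): {p2}
  ✓ P
Executing b from Q (initial set {q0}):
  step 1 (b): ∅  — Q cannot continue

b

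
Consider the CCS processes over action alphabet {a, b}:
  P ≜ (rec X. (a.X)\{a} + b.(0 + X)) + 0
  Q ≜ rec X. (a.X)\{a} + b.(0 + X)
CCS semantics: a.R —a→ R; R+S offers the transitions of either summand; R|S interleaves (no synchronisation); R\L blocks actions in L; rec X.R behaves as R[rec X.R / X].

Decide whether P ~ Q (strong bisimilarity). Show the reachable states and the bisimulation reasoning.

bisimilar

P's transition system — 2 states:
  s0 = (rec X. (a.X)\{a} + b.(0 + X)) + 0 ⊢ —b→ s1
  s1 = 0 + (rec X. (a.X)\{a} + b.(0 + X)) ⊢ —b→ s1
Q's transition system — 2 states:
  t0 = rec X. (a.X)\{a} + b.(0 + X) ⊢ —b→ t1
  t1 = 0 + (rec X. (a.X)\{a} + b.(0 + X)) ⊢ —b→ t1
Partition-refinement fixed point:
  B0 = {s0, s1, t0, t1}
s0 ∈ B0, t0 ∈ B0 → same block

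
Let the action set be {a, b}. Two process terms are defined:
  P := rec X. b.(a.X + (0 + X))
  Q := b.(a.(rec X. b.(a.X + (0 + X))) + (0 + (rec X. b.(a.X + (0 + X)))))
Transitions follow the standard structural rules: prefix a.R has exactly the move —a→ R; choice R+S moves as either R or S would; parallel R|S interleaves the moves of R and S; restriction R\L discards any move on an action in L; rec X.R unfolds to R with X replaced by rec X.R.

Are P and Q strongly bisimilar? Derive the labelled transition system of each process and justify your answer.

P's transition system — 2 states:
  p0 = rec X. b.(a.X + (0 + X)) ⊢ -b-> p1
  p1 = a.(rec X. b.(a.X + (0 + X))) + (0 + (rec X. b.(a.X + (0 + X)))) ⊢ -a-> p0, -b-> p1
Q's transition system — 3 states:
  q0 = b.(a.(rec X. b.(a.X + (0 + X))) + (0 + (rec X. b.(a.X + (0 + X))))) ⊢ -b-> q1
  q1 = a.(rec X. b.(a.X + (0 + X))) + (0 + (rec X. b.(a.X + (0 + X)))) ⊢ -a-> q2, -b-> q1
  q2 = rec X. b.(a.X + (0 + X)) ⊢ -b-> q1
Partition-refinement fixed point:
  B0 = {p0, q0, q2}
  B1 = {p1, q1}
p0 ∈ B0, q0 ∈ B0 → same block

YES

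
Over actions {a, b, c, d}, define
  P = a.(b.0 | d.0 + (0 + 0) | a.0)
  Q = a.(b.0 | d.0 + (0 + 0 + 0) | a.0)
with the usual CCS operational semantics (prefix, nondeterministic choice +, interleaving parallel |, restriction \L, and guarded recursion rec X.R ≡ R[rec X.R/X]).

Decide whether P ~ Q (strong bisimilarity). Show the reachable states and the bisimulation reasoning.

P ~ Q

P's transition system — 6 states:
  p0 = a.(b.0 | d.0 + (0 + 0) | a.0) :: -a-> p1
  p1 = b.0 | d.0 + (0 + 0) | a.0 :: -a-> p2, -b-> p3, -d-> p4
  p2 = (0 + 0) | 0 :: stopped
  p3 = 0 | d.0 :: -d-> p5
  p4 = b.0 | 0 :: -b-> p5
  p5 = 0 | 0 :: stopped
Q's transition system — 6 states:
  q0 = a.(b.0 | d.0 + (0 + 0 + 0) | a.0) :: -a-> q1
  q1 = b.0 | d.0 + (0 + 0 + 0) | a.0 :: -a-> q2, -b-> q3, -d-> q4
  q2 = (0 + 0 + 0) | 0 :: stopped
  q3 = 0 | d.0 :: -d-> q5
  q4 = b.0 | 0 :: -b-> q5
  q5 = 0 | 0 :: stopped
Partition-refinement fixed point:
  B0 = {p0, q0}
  B1 = {p1, q1}
  B2 = {p2, p5, q2, q5}
  B3 = {p4, q4}
  B4 = {p3, q3}
p0 ∈ B0, q0 ∈ B0 → same block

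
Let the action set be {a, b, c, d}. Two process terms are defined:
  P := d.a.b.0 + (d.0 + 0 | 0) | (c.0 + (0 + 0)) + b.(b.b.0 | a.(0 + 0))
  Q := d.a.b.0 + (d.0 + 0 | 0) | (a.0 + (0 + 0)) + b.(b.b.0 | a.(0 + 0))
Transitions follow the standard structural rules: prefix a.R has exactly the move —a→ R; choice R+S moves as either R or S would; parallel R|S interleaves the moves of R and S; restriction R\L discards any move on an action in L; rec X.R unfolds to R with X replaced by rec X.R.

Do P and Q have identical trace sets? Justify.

LTS(P): 13 reachable states
  s0 = d.a.b.0 + (d.0 + 0 | 0) | (c.0 + (0 + 0)) + b.(b.b.0 | a.(0 + 0)) | ··b··> s1, ··c··> s2, ··d··> s3, ··d··> s4
  s1 = b.b.0 | a.(0 + 0) | ··a··> s5, ··b··> s6
  s2 = (d.0 + 0 | 0) | 0 | ··d··> s7
  s3 = 0 | (c.0 + (0 + 0)) | ··c··> s7
  s4 = a.b.0 | ··a··> s8
  s5 = b.b.0 | (0 + 0) | ··b··> s9
  s6 = b.0 | a.(0 + 0) | ··a··> s9, ··b··> s10
  s7 = 0 | 0 | (no moves)
  s8 = b.0 | ··b··> s11
  s9 = b.0 | (0 + 0) | ··b··> s12
  s10 = 0 | a.(0 + 0) | ··a··> s12
  s11 = 0 | (no moves)
  s12 = 0 | (0 + 0) | (no moves)
LTS(Q): 13 reachable states
  t0 = d.a.b.0 + (d.0 + 0 | 0) | (a.0 + (0 + 0)) + b.(b.b.0 | a.(0 + 0)) | ··a··> t1, ··b··> t2, ··d··> t3, ··d··> t4
  t1 = (d.0 + 0 | 0) | 0 | ··d··> t5
  t2 = b.b.0 | a.(0 + 0) | ··a··> t6, ··b··> t7
  t3 = 0 | (a.0 + (0 + 0)) | ··a··> t5
  t4 = a.b.0 | ··a··> t8
  t5 = 0 | 0 | (no moves)
  t6 = b.b.0 | (0 + 0) | ··b··> t9
  t7 = b.0 | a.(0 + 0) | ··a··> t9, ··b··> t10
  t8 = b.0 | ··b··> t11
  t9 = b.0 | (0 + 0) | ··b··> t12
  t10 = 0 | a.(0 + 0) | ··a··> t12
  t11 = 0 | (no moves)
  t12 = 0 | (0 + 0) | (no moves)
Executing c from P (initial set {s0}):
  [1] c ⇒ {s2}
  — P admits the full trace.
Executing c from Q (initial set {t0}):
  [1] c ⇒ ∅  — Q cannot continue

traces(P) ≠ traces(Q) — witness ⟨c⟩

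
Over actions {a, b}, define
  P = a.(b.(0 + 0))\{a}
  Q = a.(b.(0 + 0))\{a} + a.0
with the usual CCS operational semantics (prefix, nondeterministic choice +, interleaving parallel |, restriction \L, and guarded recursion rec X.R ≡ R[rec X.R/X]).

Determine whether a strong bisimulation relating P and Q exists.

LTS(P): 3 reachable states
  u0 = a.(b.(0 + 0))\{a} → —a→ u1
  u1 = (b.(0 + 0))\{a} → —b→ u2
  u2 = (0 + 0)\{a} → (no moves)
LTS(Q): 4 reachable states
  v0 = a.(b.(0 + 0))\{a} + a.0 → —a→ v1, —a→ v2
  v1 = (b.(0 + 0))\{a} → —b→ v3
  v2 = 0 → (no moves)
  v3 = (0 + 0)\{a} → (no moves)
Partition-refinement fixed point:
  B0 = {u0}
  B1 = {u1, v1}
  B2 = {u2, v2, v3}
  B3 = {v0}
u0 ∈ B0, v0 ∈ B3 → different blocks

not bisimilar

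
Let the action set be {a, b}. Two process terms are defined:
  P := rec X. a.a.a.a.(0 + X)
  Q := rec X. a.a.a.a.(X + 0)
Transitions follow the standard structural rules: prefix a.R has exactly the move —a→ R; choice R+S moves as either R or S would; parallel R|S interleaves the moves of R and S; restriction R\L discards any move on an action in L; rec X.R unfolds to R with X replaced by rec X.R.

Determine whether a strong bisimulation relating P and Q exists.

LTS(P): 5 reachable states
  s0 = rec X. a.a.a.a.(0 + X) ⊢ ··a··> s1
  s1 = a.a.a.(0 + (rec X. a.a.a.a.(0 + X))) ⊢ ··a··> s2
  s2 = a.a.(0 + (rec X. a.a.a.a.(0 + X))) ⊢ ··a··> s3
  s3 = a.(0 + (rec X. a.a.a.a.(0 + X))) ⊢ ··a··> s4
  s4 = 0 + (rec X. a.a.a.a.(0 + X)) ⊢ ··a··> s1
LTS(Q): 5 reachable states
  t0 = rec X. a.a.a.a.(X + 0) ⊢ ··a··> t1
  t1 = a.a.a.((rec X. a.a.a.a.(X + 0)) + 0) ⊢ ··a··> t2
  t2 = a.a.((rec X. a.a.a.a.(X + 0)) + 0) ⊢ ··a··> t3
  t3 = a.((rec X. a.a.a.a.(X + 0)) + 0) ⊢ ··a··> t4
  t4 = (rec X. a.a.a.a.(X + 0)) + 0 ⊢ ··a··> t1
Partition-refinement fixed point:
  B0 = {s0, s1, s2, s3, s4, t0, t1, t2, t3, t4}
s0 ∈ B0, t0 ∈ B0 → same block

YES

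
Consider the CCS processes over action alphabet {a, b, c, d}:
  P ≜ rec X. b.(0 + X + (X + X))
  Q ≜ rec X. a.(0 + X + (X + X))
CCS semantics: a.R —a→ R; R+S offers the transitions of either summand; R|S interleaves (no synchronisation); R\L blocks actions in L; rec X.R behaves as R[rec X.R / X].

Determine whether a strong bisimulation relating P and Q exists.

P ≁ Q

P's transition system — 2 states:
  s0 = rec X. b.(0 + X + (X + X)) ⊢ ··b··> s1
  s1 = 0 + (rec X. b.(0 + X + (X + X))) + ((rec X. b.(0 + X + (X + X))) + (rec X. b.(0 + X + (X + X)))) ⊢ ··b··> s1
Q's transition system — 2 states:
  t0 = rec X. a.(0 + X + (X + X)) ⊢ ··a··> t1
  t1 = 0 + (rec X. a.(0 + X + (X + X))) + ((rec X. a.(0 + X + (X + X))) + (rec X. a.(0 + X + (X + X)))) ⊢ ··a··> t1
Bisimilarity quotient blocks:
  B0 = {s0, s1}
  B1 = {t0, t1}
s0 ∈ B0, t0 ∈ B1 → different blocks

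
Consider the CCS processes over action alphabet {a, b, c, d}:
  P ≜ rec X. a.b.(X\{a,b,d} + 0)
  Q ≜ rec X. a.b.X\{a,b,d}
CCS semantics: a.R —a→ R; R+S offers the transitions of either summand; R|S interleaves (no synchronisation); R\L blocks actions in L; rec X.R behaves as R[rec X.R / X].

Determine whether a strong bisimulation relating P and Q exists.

bisimilar

Reachable graph of P (3 states):
  p0 = rec X. a.b.(X\{a,b,d} + 0) has moves --a--▸ p1
  p1 = b.((rec X. a.b.(X\{a,b,d} + 0))\{a,b,d} + 0) has moves --b--▸ p2
  p2 = (rec X. a.b.(X\{a,b,d} + 0))\{a,b,d} + 0 has moves stopped
Reachable graph of Q (3 states):
  q0 = rec X. a.b.X\{a,b,d} has moves --a--▸ q1
  q1 = b.(rec X. a.b.X\{a,b,d})\{a,b,d} has moves --b--▸ q2
  q2 = (rec X. a.b.X\{a,b,d})\{a,b,d} has moves stopped
Bisimilarity quotient blocks:
  B0 = {p0, q0}
  B1 = {p1, q1}
  B2 = {p2, q2}
p0 ∈ B0, q0 ∈ B0 → same block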